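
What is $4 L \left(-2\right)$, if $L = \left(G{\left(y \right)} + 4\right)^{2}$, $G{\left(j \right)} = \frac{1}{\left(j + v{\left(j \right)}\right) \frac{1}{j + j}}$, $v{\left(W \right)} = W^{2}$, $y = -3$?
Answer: $-72$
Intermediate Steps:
$G{\left(j \right)} = \frac{2 j}{j + j^{2}}$ ($G{\left(j \right)} = \frac{1}{\left(j + j^{2}\right) \frac{1}{j + j}} = \frac{1}{\left(j + j^{2}\right) \frac{1}{2 j}} = \frac{1}{\frac{1}{2} \frac{1}{j} \left(j + j^{2}\right)} = \frac{2 j}{j + j^{2}}$)
$L = 9$ ($L = \left(\frac{2}{1 - 3} + 4\right)^{2} = \left(\frac{2}{-2} + 4\right)^{2} = \left(2 \left(- \frac{1}{2}\right) + 4\right)^{2} = \left(-1 + 4\right)^{2} = 3^{2} = 9$)
$4 L \left(-2\right) = 4 \cdot 9 \left(-2\right) = 36 \left(-2\right) = -72$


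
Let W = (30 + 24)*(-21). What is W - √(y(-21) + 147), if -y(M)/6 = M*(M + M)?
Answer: -1134 - 7*I*√105 ≈ -1134.0 - 71.729*I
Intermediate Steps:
y(M) = -12*M² (y(M) = -6*M*(M + M) = -6*M*2*M = -12*M²)
W = -1134 (W = 54*(-21) = -1134)
W - √(y(-21) + 147) = -1134 - √(-12*(-21)² + 147) = -1134 - √(-12*441 + 147) = -1134 - √(-5292 + 147) = -1134 - √(-5145) = -1134 - 7*I*√105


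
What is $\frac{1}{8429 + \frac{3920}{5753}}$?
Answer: $\frac{5753}{48495957} \approx 0.00011863$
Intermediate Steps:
$\frac{1}{8429 + \frac{3920}{5753}} = \frac{1}{\frac{48495957}{5753}} = \frac{5753}{48495957}$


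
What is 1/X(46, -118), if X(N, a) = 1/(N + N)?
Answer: 92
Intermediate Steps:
X(N, a) = 1/(2*N)
1/X(46, -118) = 1/((1/2)/46) = 1/((1/2)*(1/46)) = 1/(1/92) = 92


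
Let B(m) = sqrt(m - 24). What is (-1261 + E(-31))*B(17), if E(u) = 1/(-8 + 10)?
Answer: -2521*I*sqrt(7)/2 ≈ -3335.0*I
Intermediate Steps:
B(m) = sqrt(-24 + m)
E(u) = 1/2
(-1261 + E(-31))*B(17) = (-1261 + 1/2)*sqrt(-24 + 17) = -2521*I*sqrt(7)/2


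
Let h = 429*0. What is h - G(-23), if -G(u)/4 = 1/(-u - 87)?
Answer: -1/16 ≈ -0.062500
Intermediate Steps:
h = 0
G(u) = -4/(-87 - u) (G(u) = -4/(-u - 87) = -4/(-87 - u))
h - G(-23) = 0 - 4/(87 - 23) = 0 - 4/64 = 0 - 1*1/16 = 0 - 1/16 = -1/16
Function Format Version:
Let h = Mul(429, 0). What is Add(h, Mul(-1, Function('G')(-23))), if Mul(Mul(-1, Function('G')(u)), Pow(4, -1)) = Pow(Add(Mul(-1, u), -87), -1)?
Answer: Rational(-1, 16) ≈ -0.062500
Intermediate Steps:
h = 0
Function('G')(u) = Mul(-4, Pow(Add(-87, Mul(-1, u)), -1)) (Function('G')(u) = Mul(-4, Pow(Add(Mul(-1, u), -87), -1)) = Mul(-4, Pow(Add(-87, Mul(-1, u)), -1)))
Add(h, Mul(-1, Function('G')(-23))) = Add(0, Mul(-1, Mul(4, Pow(Add(87, -23), -1)))) = Add(0, Mul(-1, Mul(4, Pow(64, -1)))) = Add(0, Mul(-1, Mul(4, Rational(1, 64)))) = Add(0, Mul(-1, Rational(1, 16))) = Add(0, Rational(-1, 16)) = Rational(-1, 16)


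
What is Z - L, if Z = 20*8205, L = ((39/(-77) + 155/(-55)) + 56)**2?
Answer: 956497764/5929 ≈ 1.6133e+5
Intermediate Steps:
L = 16451136/5929 (L = ((39*(-1/77) + 155*(-1/55)) + 56)**2 = ((-39/77 - 31/11) + 56)**2 = (-256/77 + 56)**2 = (4056/77)**2 = 16451136/5929 ≈ 2774.7)
Z = 164100
Z - L = 164100 - 1*16451136/5929 = 164100 - 16451136/5929 = 956497764/5929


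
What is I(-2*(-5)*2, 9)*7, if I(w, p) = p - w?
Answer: -77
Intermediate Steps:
I(-2*(-5)*2, 9)*7 = (9 - (-2*(-5))*2)*7 = (9 - 10*2)*7 = (9 - 1*20)*7 = (9 - 20)*7 = -11*7 = -77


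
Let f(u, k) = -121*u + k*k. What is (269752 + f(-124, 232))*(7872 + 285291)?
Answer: 99259128540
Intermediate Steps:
f(u, k) = k**2 - 121*u (f(u, k) = -121*u + k**2 = k**2 - 121*u)
(269752 + f(-124, 232))*(7872 + 285291) = (269752 + (232**2 - 121*(-124)))*(7872 + 285291) = (269752 + (53824 + 15004))*293163 = (269752 + 68828)*293163 = 338580*293163 = 99259128540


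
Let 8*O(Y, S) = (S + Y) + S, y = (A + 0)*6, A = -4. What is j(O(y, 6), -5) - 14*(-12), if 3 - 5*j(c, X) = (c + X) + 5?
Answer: 1689/10 ≈ 168.90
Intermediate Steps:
y = -24 (y = (-4 + 0)*6 = -4*6 = -24)
O(Y, S) = S/4 + Y/8 (O(Y, S) = ((S + Y) + S)/8 = (Y + 2*S)/8 = S/4 + Y/8)
j(c, X) = -2/5 - X/5 - c/5 (j(c, X) = 3/5 - ((c + X) + 5)/5 = 3/5 - ((X + c) + 5)/5 = 3/5 - (5 + X + c)/5 = 3/5 + (-1 - X/5 - c/5) = -2/5 - X/5 - c/5)
j(O(y, 6), -5) - 14*(-12) = (-2/5 - 1/5*(-5) - ((1/4)*6 + (1/8)*(-24))/5) - 14*(-12) = (-2/5 + 1 - (3/2 - 3)/5) + 168 = (-2/5 + 1 - 1/5*(-3/2)) + 168 = (-2/5 + 1 + 3/10) + 168 = 9/10 + 168 = 1689/10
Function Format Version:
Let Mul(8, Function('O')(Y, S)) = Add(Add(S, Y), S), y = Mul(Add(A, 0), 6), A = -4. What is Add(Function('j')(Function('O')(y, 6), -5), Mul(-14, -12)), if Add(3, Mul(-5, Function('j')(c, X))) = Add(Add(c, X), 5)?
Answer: Rational(1689, 10) ≈ 168.90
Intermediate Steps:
y = -24 (y = Mul(Add(-4, 0), 6) = Mul(-4, 6) = -24)
Function('O')(Y, S) = Add(Mul(Rational(1, 4), S), Mul(Rational(1, 8), Y)) (Function('O')(Y, S) = Mul(Rational(1, 8), Add(Add(S, Y), S)) = Mul(Rational(1, 8), Add(Y, Mul(2, S))) = Add(Mul(Rational(1, 4), S), Mul(Rational(1, 8), Y)))
Function('j')(c, X) = Add(Rational(-2, 5), Mul(Rational(-1, 5), X), Mul(Rational(-1, 5), c)) (Function('j')(c, X) = Add(Rational(3, 5), Mul(Rational(-1, 5), Add(Add(c, X), 5))) = Add(Rational(3, 5), Mul(Rational(-1, 5), Add(Add(X, c), 5))) = Add(Rational(3, 5), Mul(Rational(-1, 5), Add(5, X, c))) = Add(Rational(3, 5), Add(-1, Mul(Rational(-1, 5), X), Mul(Rational(-1, 5), c))) = Add(Rational(-2, 5), Mul(Rational(-1, 5), X), Mul(Rational(-1, 5), c)))
Add(Function('j')(Function('O')(y, 6), -5), Mul(-14, -12)) = Add(Add(Rational(-2, 5), Mul(Rational(-1, 5), -5), Mul(Rational(-1, 5), Add(Mul(Rational(1, 4), 6), Mul(Rational(1, 8), -24)))), Mul(-14, -12)) = Add(Add(Rational(-2, 5), 1, Mul(Rational(-1, 5), Add(Rational(3, 2), -3))), 168) = Add(Add(Rational(-2, 5), 1, Mul(Rational(-1, 5), Rational(-3, 2))), 168) = Add(Add(Rational(-2, 5), 1, Rational(3, 10)), 168) = Add(Rational(9, 10), 168) = Rational(1689, 10)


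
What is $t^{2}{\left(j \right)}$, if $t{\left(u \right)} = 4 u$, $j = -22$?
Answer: $7744$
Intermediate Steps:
$t^{2}{\left(j \right)} = \left(4 \left(-22\right)\right)^{2} = \left(-88\right)^{2} = 7744$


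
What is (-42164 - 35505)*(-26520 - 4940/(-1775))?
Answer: 731145830428/355 ≈ 2.0596e+9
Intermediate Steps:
(-42164 - 35505)*(-26520 - 4940/(-1775)) = -77669*(-26520 - 4940*(-1/1775)) = -77669*(-26520 + 988/355) = -77669*(-9413612/355) = 731145830428/355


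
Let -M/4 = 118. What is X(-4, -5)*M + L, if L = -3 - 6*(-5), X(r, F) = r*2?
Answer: 3803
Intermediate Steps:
X(r, F) = 2*r
M = -472 (M = -4*118 = -472)
L = 27 (L = -3 + 30 = 27)
X(-4, -5)*M + L = (2*(-4))*(-472) + 27 = -8*(-472) + 27 = 3776 + 27 = 3803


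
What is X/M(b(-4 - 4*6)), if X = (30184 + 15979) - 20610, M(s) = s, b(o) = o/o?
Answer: 25553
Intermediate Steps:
b(o) = 1
X = 25553 (X = 46163 - 20610 = 25553)
X/M(b(-4 - 4*6)) = 25553/1 = 25553*1 = 25553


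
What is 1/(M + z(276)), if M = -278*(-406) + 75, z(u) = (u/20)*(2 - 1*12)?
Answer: 1/112805 ≈ 8.8649e-6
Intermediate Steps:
z(u) = -u/2 (z(u) = (u*(1/20))*(2 - 12) = (u/20)*(-10) = -u/2)
M = 112943 (M = 112868 + 75 = 112943)
1/(M + z(276)) = 1/(112943 - ½*276) = 1/(112943 - 138) = 1/112805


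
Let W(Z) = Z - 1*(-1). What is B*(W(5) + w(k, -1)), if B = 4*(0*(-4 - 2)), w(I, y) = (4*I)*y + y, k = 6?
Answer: 0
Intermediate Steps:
w(I, y) = y + 4*I*y (w(I, y) = 4*I*y + y = y + 4*I*y)
W(Z) = 1 + Z (W(Z) = Z + 1 = 1 + Z)
B = 0 (B = 4*(0*(-6)) = 4*0 = 0)
B*(W(5) + w(k, -1)) = 0*((1 + 5) - (1 + 4*6)) = 0*(6 - (1 + 24)) = 0*(6 - 1*25) = 0*(6 - 25) = 0*(-19) = 0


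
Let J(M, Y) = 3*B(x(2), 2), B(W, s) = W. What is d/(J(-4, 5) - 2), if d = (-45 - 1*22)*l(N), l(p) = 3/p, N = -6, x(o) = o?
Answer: 67/8 ≈ 8.3750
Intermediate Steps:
J(M, Y) = 6 (J(M, Y) = 3*2 = 6)
d = 67/2 (d = (-45 - 1*22)*(3/(-6)) = (-45 - 22)*(3*(-⅙)) = -67*(-½) = 67/2 ≈ 33.500)
d/(J(-4, 5) - 2) = (67/2)/(6 - 2) = (67/2)/4 = (¼)*(67/2) = 67/8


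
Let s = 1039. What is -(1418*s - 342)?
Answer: -1472960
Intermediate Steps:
-(1418*s - 342) = -(1418*1039 - 342) = -(1473302 - 342) = -1*1472960 = -1472960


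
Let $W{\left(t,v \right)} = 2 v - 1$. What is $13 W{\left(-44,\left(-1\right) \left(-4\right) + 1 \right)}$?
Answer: $117$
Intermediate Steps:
$W{\left(t,v \right)} = -1 + 2 v$
$13 W{\left(-44,\left(-1\right) \left(-4\right) + 1 \right)} = 13 \left(-1 + 2 \left(\left(-1\right) \left(-4\right) + 1\right)\right) = 13 \left(-1 + 2 \left(4 + 1\right)\right) = 13 \left(-1 + 2 \cdot 5\right) = 13 \left(-1 + 10\right) = 13 \cdot 9 = 117$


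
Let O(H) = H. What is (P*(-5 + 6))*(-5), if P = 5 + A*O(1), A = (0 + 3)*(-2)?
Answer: 5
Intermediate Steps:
A = -6 (A = 3*(-2) = -6)
P = -1 (P = 5 - 6*1 = 5 - 6 = -1)
(P*(-5 + 6))*(-5) = -(-5 + 6)*(-5) = -1*1*(-5) = -1*(-5) = 5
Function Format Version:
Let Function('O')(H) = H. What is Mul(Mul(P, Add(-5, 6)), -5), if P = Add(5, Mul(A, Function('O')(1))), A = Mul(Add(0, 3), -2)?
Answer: 5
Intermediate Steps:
A = -6 (A = Mul(3, -2) = -6)
P = -1 (P = Add(5, Mul(-6, 1)) = Add(5, -6) = -1)
Mul(Mul(P, Add(-5, 6)), -5) = Mul(Mul(-1, Add(-5, 6)), -5) = Mul(Mul(-1, 1), -5) = Mul(-1, -5) = 5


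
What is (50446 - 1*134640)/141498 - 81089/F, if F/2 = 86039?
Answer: -12980933227/12174346422 ≈ -1.0663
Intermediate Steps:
F = 172078 (F = 2*86039 = 172078)
(50446 - 1*134640)/141498 - 81089/F = (50446 - 1*134640)/141498 - 81089/172078 = (50446 - 134640)*(1/141498) - 81089*1/172078 = -84194*1/141498 - 81089/172078 = -42097/70749 - 81089/172078 = -12980933227/12174346422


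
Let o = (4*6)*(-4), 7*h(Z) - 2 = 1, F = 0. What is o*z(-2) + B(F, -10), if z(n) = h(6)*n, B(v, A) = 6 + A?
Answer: 548/7 ≈ 78.286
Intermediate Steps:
h(Z) = 3/7 (h(Z) = 2/7 + (⅐)*1 = 2/7 + ⅐ = 3/7)
z(n) = 3*n/7
o = -96 (o = 24*(-4) = -96)
o*z(-2) + B(F, -10) = -288*(-2)/7 + (6 - 10) = -96*(-6/7) - 4 = 576/7 - 4 = 548/7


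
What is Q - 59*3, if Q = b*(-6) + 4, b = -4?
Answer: -149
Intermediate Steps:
Q = 28 (Q = -4*(-6) + 4 = 24 + 4 = 28)
Q - 59*3 = 28 - 59*3 = 28 - 177 = -149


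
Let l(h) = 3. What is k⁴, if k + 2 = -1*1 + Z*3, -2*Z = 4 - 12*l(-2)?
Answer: 4100625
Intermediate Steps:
Z = 16 (Z = -(4 - 12*3)/2 = -(4 - 2*18)/2 = -(4 - 36)/2 = -½*(-32) = 16)
k = 45 (k = -2 + (-1*1 + 16*3) = -2 + (-1 + 48) = -2 + 47 = 45)
k⁴ = 45⁴ = 4100625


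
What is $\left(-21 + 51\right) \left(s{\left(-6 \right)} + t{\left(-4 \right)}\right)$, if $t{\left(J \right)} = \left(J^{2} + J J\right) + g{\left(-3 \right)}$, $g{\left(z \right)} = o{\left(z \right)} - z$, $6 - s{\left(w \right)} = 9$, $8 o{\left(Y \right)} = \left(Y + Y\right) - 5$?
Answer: $\frac{3675}{4} \approx 918.75$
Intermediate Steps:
$o{\left(Y \right)} = - \frac{5}{8} + \frac{Y}{4}$ ($o{\left(Y \right)} = \frac{\left(Y + Y\right) - 5}{8} = \frac{2 Y - 5}{8} = \frac{-5 + 2 Y}{8} = - \frac{5}{8} + \frac{Y}{4}$)
$s{\left(w \right)} = -3$ ($s{\left(w \right)} = 6 - 9 = -3$)
$g{\left(z \right)} = - \frac{5}{8} - \frac{3 z}{4}$ ($g{\left(z \right)} = \left(- \frac{5}{8} + \frac{z}{4}\right) - z = - \frac{5}{8} - \frac{3 z}{4}$)
$t{\left(J \right)} = \frac{13}{8} + 2 J^{2}$ ($t{\left(J \right)} = \left(J^{2} + J J\right) - - \frac{13}{8} = \left(J^{2} + J^{2}\right) + \left(- \frac{5}{8} + \frac{9}{4}\right) = 2 J^{2} + \frac{13}{8} = \frac{13}{8} + 2 J^{2}$)
$\left(-21 + 51\right) \left(s{\left(-6 \right)} + t{\left(-4 \right)}\right) = \left(-21 + 51\right) \left(-3 + \left(\frac{13}{8} + 2 \left(-4\right)^{2}\right)\right) = 30 \left(-3 + \left(\frac{13}{8} + 2 \cdot 16\right)\right) = 30 \left(-3 + \left(\frac{13}{8} + 32\right)\right) = 30 \left(-3 + \frac{269}{8}\right) = 30 \cdot \frac{245}{8} = \frac{3675}{4}$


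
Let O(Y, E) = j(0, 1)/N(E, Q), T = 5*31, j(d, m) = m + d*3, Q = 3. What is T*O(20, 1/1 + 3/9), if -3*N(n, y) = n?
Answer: -1395/4 ≈ -348.75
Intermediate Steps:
N(n, y) = -n/3
j(d, m) = m + 3*d
T = 155
O(Y, E) = -3/E (O(Y, E) = (1 + 3*0)/((-E/3)) = (1 + 0)*(-3/E) = 1*(-3/E) = -3/E)
T*O(20, 1/1 + 3/9) = 155*(-3/(1/1 + 3/9)) = 155*(-3/(1*1 + 3*(⅑))) = 155*(-3/(1 + ⅓)) = 155*(-3/4/3) = 155*(-3*¾) = 155*(-9/4) = -1395/4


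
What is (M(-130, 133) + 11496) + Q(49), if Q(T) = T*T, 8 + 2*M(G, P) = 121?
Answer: 27907/2 ≈ 13954.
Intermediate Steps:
M(G, P) = 113/2 (M(G, P) = -4 + (½)*121 = -4 + 121/2 = 113/2)
Q(T) = T²
(M(-130, 133) + 11496) + Q(49) = (113/2 + 11496) + 49² = 23105/2 + 2401 = 27907/2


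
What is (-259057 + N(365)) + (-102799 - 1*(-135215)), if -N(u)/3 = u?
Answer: -227736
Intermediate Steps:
N(u) = -3*u
(-259057 + N(365)) + (-102799 - 1*(-135215)) = (-259057 - 3*365) + (-102799 - 1*(-135215)) = (-259057 - 1095) + (-102799 + 135215) = -260152 + 32416 = -227736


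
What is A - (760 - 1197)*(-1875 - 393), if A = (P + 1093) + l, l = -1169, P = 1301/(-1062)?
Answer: -1052647205/1062 ≈ -9.9119e+5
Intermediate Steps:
P = -1301/1062 (P = 1301*(-1/1062) = -1301/1062 ≈ -1.2250)
A = -82013/1062 (A = (-1301/1062 + 1093) - 1169 = 1159465/1062 - 1169 = -82013/1062 ≈ -77.225)
A - (760 - 1197)*(-1875 - 393) = -82013/1062 - (760 - 1197)*(-1875 - 393) = -82013/1062 - (-437)*(-2268) = -82013/1062 - 1*991116 = -82013/1062 - 991116 = -1052647205/1062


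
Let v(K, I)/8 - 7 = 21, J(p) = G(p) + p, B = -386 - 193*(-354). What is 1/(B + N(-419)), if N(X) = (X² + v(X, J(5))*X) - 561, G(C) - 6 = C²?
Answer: 1/149080 ≈ 6.7078e-6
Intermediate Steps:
G(C) = 6 + C²
B = 67936 (B = -386 + 68322 = 67936)
J(p) = 6 + p + p² (J(p) = (6 + p²) + p = 6 + p + p²)
v(K, I) = 224 (v(K, I) = 56 + 8*21 = 56 + 168 = 224)
N(X) = -561 + X² + 224*X (N(X) = (X² + 224*X) - 561 = -561 + X² + 224*X)
1/(B + N(-419)) = 1/(67936 + (-561 + (-419)² + 224*(-419))) = 1/(67936 + (-561 + 175561 - 93856)) = 1/(67936 + 81144) = 1/149080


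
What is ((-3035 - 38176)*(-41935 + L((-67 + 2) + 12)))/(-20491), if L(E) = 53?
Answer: -1725999102/20491 ≈ -84232.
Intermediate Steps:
((-3035 - 38176)*(-41935 + L((-67 + 2) + 12)))/(-20491) = ((-3035 - 38176)*(-41935 + 53))/(-20491) = -41211*(-41882)*(-1/20491) = 1725999102*(-1/20491) = -1725999102/20491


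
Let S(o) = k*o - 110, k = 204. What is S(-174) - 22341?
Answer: -57947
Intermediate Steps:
S(o) = -110 + 204*o (S(o) = 204*o - 110 = -110 + 204*o)
S(-174) - 22341 = (-110 + 204*(-174)) - 22341 = (-110 - 35496) - 22341 = -35606 - 22341 = -57947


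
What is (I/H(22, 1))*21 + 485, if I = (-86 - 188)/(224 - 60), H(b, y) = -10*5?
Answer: 1991377/4100 ≈ 485.70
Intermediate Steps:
H(b, y) = -50
I = -137/82 (I = -274/164 = -274*1/164 = -137/82 ≈ -1.6707)
(I/H(22, 1))*21 + 485 = -137/82/(-50)*21 + 485 = -137/82*(-1/50)*21 + 485 = (137/4100)*21 + 485 = 2877/4100 + 485 = 1991377/4100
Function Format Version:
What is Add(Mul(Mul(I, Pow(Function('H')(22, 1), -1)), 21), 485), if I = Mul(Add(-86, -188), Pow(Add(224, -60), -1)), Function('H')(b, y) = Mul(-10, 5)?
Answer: Rational(1991377, 4100) ≈ 485.70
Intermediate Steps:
Function('H')(b, y) = -50
I = Rational(-137, 82) (I = Mul(-274, Pow(164, -1)) = Mul(-274, Rational(1, 164)) = Rational(-137, 82) ≈ -1.6707)
Add(Mul(Mul(I, Pow(Function('H')(22, 1), -1)), 21), 485) = Add(Mul(Mul(Rational(-137, 82), Pow(-50, -1)), 21), 485) = Add(Mul(Mul(Rational(-137, 82), Rational(-1, 50)), 21), 485) = Add(Mul(Rational(137, 4100), 21), 485) = Add(Rational(2877, 4100), 485) = Rational(1991377, 4100)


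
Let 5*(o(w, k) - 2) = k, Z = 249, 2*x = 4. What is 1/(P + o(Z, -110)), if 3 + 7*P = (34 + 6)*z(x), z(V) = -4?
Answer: -7/303 ≈ -0.023102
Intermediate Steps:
x = 2 (x = (½)*4 = 2)
o(w, k) = 2 + k/5
P = -163/7 (P = -3/7 + ((34 + 6)*(-4))/7 = -3/7 + (40*(-4))/7 = -3/7 + (⅐)*(-160) = -3/7 - 160/7 = -163/7 ≈ -23.286)
1/(P + o(Z, -110)) = 1/(-163/7 + (2 + (⅕)*(-110))) = 1/(-163/7 + (2 - 22)) = 1/(-163/7 - 20) = 1/(-303/7) = -7/303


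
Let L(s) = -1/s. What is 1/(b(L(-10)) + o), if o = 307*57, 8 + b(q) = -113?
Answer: 1/17378 ≈ 5.7544e-5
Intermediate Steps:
b(q) = -121 (b(q) = -8 - 113 = -121)
o = 17499
1/(b(L(-10)) + o) = 1/(-121 + 17499) = 1/17378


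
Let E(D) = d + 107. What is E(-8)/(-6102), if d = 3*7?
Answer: -64/3051 ≈ -0.020977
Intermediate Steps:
d = 21
E(D) = 128 (E(D) = 21 + 107 = 128)
E(-8)/(-6102) = 128/(-6102) = 128*(-1/6102) = -64/3051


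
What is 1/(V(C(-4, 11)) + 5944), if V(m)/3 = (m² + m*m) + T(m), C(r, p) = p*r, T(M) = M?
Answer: 1/17428 ≈ 5.7379e-5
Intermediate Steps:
V(m) = 3*m + 6*m² (V(m) = 3*((m² + m*m) + m) = 3*((m² + m²) + m) = 3*(2*m² + m) = 3*(m + 2*m²) = 3*m + 6*m²)
1/(V(C(-4, 11)) + 5944) = 1/(3*(11*(-4))*(1 + 2*(11*(-4))) + 5944) = 1/(3*(-44)*(1 + 2*(-44)) + 5944) = 1/(3*(-44)*(1 - 88) + 5944) = 1/(3*(-44)*(-87) + 5944) = 1/(11484 + 5944) = 1/17428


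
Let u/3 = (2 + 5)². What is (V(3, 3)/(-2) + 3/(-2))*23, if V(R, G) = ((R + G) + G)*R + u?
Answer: -4071/2 ≈ -2035.5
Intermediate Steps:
u = 147 (u = 3*(2 + 5)² = 3*7² = 3*49 = 147)
V(R, G) = 147 + R*(R + 2*G) (V(R, G) = ((R + G) + G)*R + 147 = ((G + R) + G)*R + 147 = (R + 2*G)*R + 147 = R*(R + 2*G) + 147 = 147 + R*(R + 2*G))
(V(3, 3)/(-2) + 3/(-2))*23 = ((147 + 3² + 2*3*3)/(-2) + 3/(-2))*23 = ((147 + 9 + 18)*(-½) + 3*(-½))*23 = (174*(-½) - 3/2)*23 = (-87 - 3/2)*23 = -177/2*23 = -4071/2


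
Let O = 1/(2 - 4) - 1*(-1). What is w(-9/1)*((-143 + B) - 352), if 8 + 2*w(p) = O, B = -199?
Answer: 5205/2 ≈ 2602.5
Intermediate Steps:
O = 1/2 (O = 1/(-2) + 1 = -1/2 + 1 = 1/2 ≈ 0.50000)
w(p) = -15/4 (w(p) = -4 + (1/2)*(1/2) = -4 + 1/4 = -15/4)
w(-9/1)*((-143 + B) - 352) = -15*((-143 - 199) - 352)/4 = -15*(-342 - 352)/4 = -15/4*(-694) = 5205/2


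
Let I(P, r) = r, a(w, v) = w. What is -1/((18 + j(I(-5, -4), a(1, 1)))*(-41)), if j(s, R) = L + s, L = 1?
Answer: 1/615 ≈ 0.0016260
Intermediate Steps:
j(s, R) = 1 + s
-1/((18 + j(I(-5, -4), a(1, 1)))*(-41)) = -1/((18 + (1 - 4))*(-41)) = -1/((18 - 3)*(-41)) = -1/(15*(-41)) = -1/(-615) = -1*(-1/615) = 1/615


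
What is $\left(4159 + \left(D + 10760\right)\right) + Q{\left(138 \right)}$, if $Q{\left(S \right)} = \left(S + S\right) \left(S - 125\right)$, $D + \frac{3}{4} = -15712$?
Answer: $\frac{11177}{4} \approx 2794.3$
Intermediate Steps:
$D = - \frac{62851}{4}$ ($D = - \frac{3}{4} - 15712 = - \frac{62851}{4} \approx -15713.0$)
$Q{\left(S \right)} = 2 S \left(-125 + S\right)$
$\left(4159 + \left(D + 10760\right)\right) + Q{\left(138 \right)} = \left(4159 + \left(- \frac{62851}{4} + 10760\right)\right) + 2 \cdot 138 \left(-125 + 138\right) = \left(4159 - \frac{19811}{4}\right) + 2 \cdot 138 \cdot 13 = - \frac{3175}{4} + 3588 = \frac{11177}{4}$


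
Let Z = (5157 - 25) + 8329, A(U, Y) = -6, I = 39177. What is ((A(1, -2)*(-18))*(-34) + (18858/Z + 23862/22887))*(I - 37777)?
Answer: -25122754512800/4890189 ≈ -5.1374e+6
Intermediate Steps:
Z = 13461 (Z = 5132 + 8329 = 13461)
((A(1, -2)*(-18))*(-34) + (18858/Z + 23862/22887))*(I - 37777) = (-6*(-18)*(-34) + (18858/13461 + 23862/22887))*(39177 - 37777) = (108*(-34) + (18858*(1/13461) + 23862*(1/22887)))*1400 = (-3672 + (898/641 + 7954/7629))*1400 = (-3672 + 11949356/4890189)*1400 = -17944824652/4890189*1400 = -25122754512800/4890189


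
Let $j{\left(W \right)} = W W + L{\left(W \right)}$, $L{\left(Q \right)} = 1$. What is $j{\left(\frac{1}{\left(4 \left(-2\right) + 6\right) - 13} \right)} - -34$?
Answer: $\frac{7876}{225} \approx 35.004$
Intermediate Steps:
$j{\left(W \right)} = 1 + W^{2}$ ($j{\left(W \right)} = W W + 1 = W^{2} + 1 = 1 + W^{2}$)
$j{\left(\frac{1}{\left(4 \left(-2\right) + 6\right) - 13} \right)} - -34 = \left(1 + \left(\frac{1}{\left(4 \left(-2\right) + 6\right) - 13}\right)^{2}\right) - -34 = \left(1 + \left(\frac{1}{\left(-8 + 6\right) - 13}\right)^{2}\right) + \left(44 - 10\right) = \left(1 + \left(\frac{1}{-2 - 13}\right)^{2}\right) + 34 = \left(1 + \left(\frac{1}{-15}\right)^{2}\right) + 34 = \left(1 + \left(- \frac{1}{15}\right)^{2}\right) + 34 = \left(1 + \frac{1}{225}\right) + 34 = \frac{226}{225} + 34 = \frac{7876}{225}$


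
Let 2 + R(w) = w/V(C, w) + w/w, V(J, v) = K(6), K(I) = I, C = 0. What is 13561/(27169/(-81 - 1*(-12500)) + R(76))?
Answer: 505242177/516172 ≈ 978.83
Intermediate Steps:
V(J, v) = 6
R(w) = -1 + w/6 (R(w) = -2 + (w/6 + w/w) = -2 + (w*(⅙) + 1) = -2 + (w/6 + 1) = -2 + (1 + w/6) = -1 + w/6)
13561/(27169/(-81 - 1*(-12500)) + R(76)) = 13561/(27169/(-81 - 1*(-12500)) + (-1 + (⅙)*76)) = 13561/(27169/(-81 + 12500) + (-1 + 38/3)) = 13561/(27169/12419 + 35/3) = 13561/(516172/37257) = 13561*(37257/516172) = 505242177/516172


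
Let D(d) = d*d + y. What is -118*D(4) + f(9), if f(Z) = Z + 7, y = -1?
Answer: -1754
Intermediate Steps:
D(d) = -1 + d² (D(d) = d*d - 1 = d² - 1 = -1 + d²)
f(Z) = 7 + Z
-118*D(4) + f(9) = -118*(-1 + 4²) + (7 + 9) = -118*(-1 + 16) + 16 = -118*15 + 16 = -1770 + 16 = -1754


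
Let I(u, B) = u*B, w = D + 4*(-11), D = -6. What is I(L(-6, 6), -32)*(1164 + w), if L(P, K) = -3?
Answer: 106944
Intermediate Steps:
w = -50 (w = -6 + 4*(-11) = -6 - 44 = -50)
I(u, B) = B*u
I(L(-6, 6), -32)*(1164 + w) = (-32*(-3))*(1164 - 50) = 96*1114 = 106944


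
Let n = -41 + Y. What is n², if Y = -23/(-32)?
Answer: 1661521/1024 ≈ 1622.6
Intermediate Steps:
Y = 23/32 (Y = -23*(-1/32) = 23/32 ≈ 0.71875)
n = -1289/32 (n = -41 + 23/32 = -1289/32 ≈ -40.281)
n² = (-1289/32)² = 1661521/1024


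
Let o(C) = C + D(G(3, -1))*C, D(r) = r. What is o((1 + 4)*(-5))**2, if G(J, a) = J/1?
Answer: 10000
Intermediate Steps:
G(J, a) = J (G(J, a) = J*1 = J)
o(C) = 4*C (o(C) = C + 3*C = 4*C)
o((1 + 4)*(-5))**2 = (4*((1 + 4)*(-5)))**2 = (4*(5*(-5)))**2 = (4*(-25))**2 = (-100)**2 = 10000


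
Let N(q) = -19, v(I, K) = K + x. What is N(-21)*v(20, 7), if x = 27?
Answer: -646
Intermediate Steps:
v(I, K) = 27 + K (v(I, K) = K + 27 = 27 + K)
N(-21)*v(20, 7) = -19*(27 + 7) = -19*34 = -646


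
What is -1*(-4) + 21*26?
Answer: 550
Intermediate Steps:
-1*(-4) + 21*26 = 4 + 546 = 550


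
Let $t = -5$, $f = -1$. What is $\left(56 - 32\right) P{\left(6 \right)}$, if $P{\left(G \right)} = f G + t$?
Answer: $-264$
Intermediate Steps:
$P{\left(G \right)} = -5 - G$ ($P{\left(G \right)} = - G - 5 = -5 - G$)
$\left(56 - 32\right) P{\left(6 \right)} = \left(56 - 32\right) \left(-5 - 6\right) = 24 \left(-5 - 6\right) = 24 \left(-11\right) = -264$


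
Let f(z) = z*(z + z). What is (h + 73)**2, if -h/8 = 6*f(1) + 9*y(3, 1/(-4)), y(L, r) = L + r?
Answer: 48841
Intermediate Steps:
f(z) = 2*z**2 (f(z) = z*(2*z) = 2*z**2)
h = -294 (h = -8*(6*(2*1**2) + 9*(3 + 1/(-4))) = -8*(6*(2*1) + 9*(3 - 1/4)) = -8*(6*2 + 9*(11/4)) = -8*(12 + 99/4) = -8*147/4 = -294)
(h + 73)**2 = (-294 + 73)**2 = (-221)**2 = 48841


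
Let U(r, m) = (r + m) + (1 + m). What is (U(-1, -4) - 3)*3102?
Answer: -34122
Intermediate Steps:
U(r, m) = 1 + r + 2*m (U(r, m) = (m + r) + (1 + m) = 1 + r + 2*m)
(U(-1, -4) - 3)*3102 = ((1 - 1 + 2*(-4)) - 3)*3102 = ((1 - 1 - 8) - 3)*3102 = (-8 - 3)*3102 = -11*3102 = -34122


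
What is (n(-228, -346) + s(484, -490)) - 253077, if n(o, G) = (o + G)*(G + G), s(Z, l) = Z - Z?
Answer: 144131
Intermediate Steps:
s(Z, l) = 0
n(o, G) = 2*G*(G + o) (n(o, G) = (G + o)*(2*G) = 2*G*(G + o))
(n(-228, -346) + s(484, -490)) - 253077 = (2*(-346)*(-346 - 228) + 0) - 253077 = (2*(-346)*(-574) + 0) - 253077 = (397208 + 0) - 253077 = 397208 - 253077 = 144131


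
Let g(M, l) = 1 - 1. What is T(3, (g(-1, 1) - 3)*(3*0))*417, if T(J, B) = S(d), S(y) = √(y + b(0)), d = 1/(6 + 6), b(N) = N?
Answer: 139*√3/2 ≈ 120.38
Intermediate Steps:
d = 1/12 ≈ 0.083333
g(M, l) = 0
S(y) = √y (S(y) = √(y + 0) = √y)
T(J, B) = √3/6 (T(J, B) = √(1/12) = √3/6)
T(3, (g(-1, 1) - 3)*(3*0))*417 = (√3/6)*417 = 139*√3/2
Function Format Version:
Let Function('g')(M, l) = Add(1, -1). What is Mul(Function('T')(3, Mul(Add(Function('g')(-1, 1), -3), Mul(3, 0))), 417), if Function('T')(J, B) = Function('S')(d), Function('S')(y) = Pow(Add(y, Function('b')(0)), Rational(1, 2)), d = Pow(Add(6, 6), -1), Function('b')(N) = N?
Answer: Mul(Rational(139, 2), Pow(3, Rational(1, 2))) ≈ 120.38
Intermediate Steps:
d = Rational(1, 12) (d = Pow(12, -1) = Rational(1, 12) ≈ 0.083333)
Function('g')(M, l) = 0
Function('S')(y) = Pow(y, Rational(1, 2)) (Function('S')(y) = Pow(Add(y, 0), Rational(1, 2)) = Pow(y, Rational(1, 2)))
Function('T')(J, B) = Mul(Rational(1, 6), Pow(3, Rational(1, 2))) (Function('T')(J, B) = Pow(Rational(1, 12), Rational(1, 2)) = Mul(Rational(1, 6), Pow(3, Rational(1, 2))))
Mul(Function('T')(3, Mul(Add(Function('g')(-1, 1), -3), Mul(3, 0))), 417) = Mul(Mul(Rational(1, 6), Pow(3, Rational(1, 2))), 417) = Mul(Rational(139, 2), Pow(3, Rational(1, 2)))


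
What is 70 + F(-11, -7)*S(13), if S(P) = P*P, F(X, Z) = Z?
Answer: -1113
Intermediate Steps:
S(P) = P²
70 + F(-11, -7)*S(13) = 70 - 7*13² = 70 - 7*169 = 70 - 1183 = -1113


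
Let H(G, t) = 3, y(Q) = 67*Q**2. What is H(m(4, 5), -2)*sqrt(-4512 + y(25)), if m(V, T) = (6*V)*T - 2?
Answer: 3*sqrt(37363) ≈ 579.89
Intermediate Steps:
m(V, T) = -2 + 6*T*V (m(V, T) = 6*T*V - 2 = -2 + 6*T*V)
H(m(4, 5), -2)*sqrt(-4512 + y(25)) = 3*sqrt(-4512 + 67*25**2) = 3*sqrt(-4512 + 67*625) = 3*sqrt(-4512 + 41875) = 3*sqrt(37363)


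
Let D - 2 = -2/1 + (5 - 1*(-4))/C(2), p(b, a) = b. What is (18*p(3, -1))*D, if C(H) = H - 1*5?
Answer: -162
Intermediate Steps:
C(H) = -5 + H (C(H) = H - 5 = -5 + H)
D = -3 (D = 2 + (-2/1 + (5 - 1*(-4))/(-5 + 2)) = 2 + (-2*1 + (5 + 4)/(-3)) = 2 + (-2 + 9*(-1/3)) = 2 + (-2 - 3) = 2 - 5 = -3)
(18*p(3, -1))*D = (18*3)*(-3) = 54*(-3) = -162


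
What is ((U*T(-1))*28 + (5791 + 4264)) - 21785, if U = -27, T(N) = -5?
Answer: -7950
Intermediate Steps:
((U*T(-1))*28 + (5791 + 4264)) - 21785 = (-27*(-5)*28 + (5791 + 4264)) - 21785 = (135*28 + 10055) - 21785 = (3780 + 10055) - 21785 = 13835 - 21785 = -7950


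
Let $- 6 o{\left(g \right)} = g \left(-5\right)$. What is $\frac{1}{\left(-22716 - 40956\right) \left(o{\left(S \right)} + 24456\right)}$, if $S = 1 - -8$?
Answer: $- \frac{1}{1557639972} \approx -6.42 \cdot 10^{-10}$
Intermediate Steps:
$S = 9$ ($S = 1 + 8 = 9$)
$o{\left(g \right)} = \frac{5 g}{6}$ ($o{\left(g \right)} = - \frac{g \left(-5\right)}{6} = - \frac{\left(-5\right) g}{6} = \frac{5 g}{6}$)
$\frac{1}{\left(-22716 - 40956\right) \left(o{\left(S \right)} + 24456\right)} = \frac{1}{\left(-22716 - 40956\right) \left(\frac{5}{6} \cdot 9 + 24456\right)} = \frac{1}{\left(-63672\right) \left(\frac{15}{2} + 24456\right)} = - \frac{1}{63672 \cdot \frac{48927}{2}} = \left(- \frac{1}{63672}\right) \frac{2}{48927} = - \frac{1}{1557639972}$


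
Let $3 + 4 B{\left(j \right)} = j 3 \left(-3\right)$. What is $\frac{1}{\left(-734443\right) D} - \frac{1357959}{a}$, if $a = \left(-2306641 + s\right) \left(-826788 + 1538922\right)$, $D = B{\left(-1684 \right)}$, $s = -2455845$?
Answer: $\frac{1677686629717285}{4193818613135593280844} \approx 4.0004 \cdot 10^{-7}$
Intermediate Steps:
$B{\left(j \right)} = - \frac{3}{4} - \frac{9 j}{4}$ ($B{\left(j \right)} = - \frac{3}{4} + \frac{j 3 \left(-3\right)}{4} = - \frac{3}{4} + \frac{3 j \left(-3\right)}{4} = - \frac{3}{4} + \frac{\left(-9\right) j}{4} = - \frac{3}{4} - \frac{9 j}{4}$)
$D = \frac{15153}{4}$ ($D = - \frac{3}{4} - -3789 = - \frac{3}{4} + 3789 = \frac{15153}{4} \approx 3788.3$)
$a = -3391528205124$ ($a = \left(-2306641 - 2455845\right) \left(-826788 + 1538922\right) = \left(-4762486\right) 712134 = -3391528205124$)
$\frac{1}{\left(-734443\right) D} - \frac{1357959}{a} = \frac{1}{\left(-734443\right) \frac{15153}{4}} - \frac{1357959}{-3391528205124} = \left(- \frac{1}{734443}\right) \frac{4}{15153} - - \frac{452653}{1130509401708} = - \frac{4}{11129014779} + \frac{452653}{1130509401708} = \frac{1677686629717285}{4193818613135593280844}$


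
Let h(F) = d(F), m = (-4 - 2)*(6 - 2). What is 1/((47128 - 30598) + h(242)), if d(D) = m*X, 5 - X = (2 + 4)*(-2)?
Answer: 1/16122 ≈ 6.2027e-5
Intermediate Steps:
m = -24 (m = -6*4 = -24)
X = 17 (X = 5 - (2 + 4)*(-2) = 5 - 6*(-2) = 5 - 1*(-12) = 5 + 12 = 17)
d(D) = -408 (d(D) = -24*17 = -408)
h(F) = -408
1/((47128 - 30598) + h(242)) = 1/((47128 - 30598) - 408) = 1/(16530 - 408) = 1/16122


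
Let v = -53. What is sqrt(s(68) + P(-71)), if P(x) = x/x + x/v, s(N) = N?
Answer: 4*sqrt(12349)/53 ≈ 8.3869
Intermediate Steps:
P(x) = 1 - x/53 (P(x) = x/x + x/(-53) = 1 + x*(-1/53) = 1 - x/53)
sqrt(s(68) + P(-71)) = sqrt(68 + (1 - 1/53*(-71))) = sqrt(68 + (1 + 71/53)) = sqrt(68 + 124/53) = sqrt(3728/53) = 4*sqrt(12349)/53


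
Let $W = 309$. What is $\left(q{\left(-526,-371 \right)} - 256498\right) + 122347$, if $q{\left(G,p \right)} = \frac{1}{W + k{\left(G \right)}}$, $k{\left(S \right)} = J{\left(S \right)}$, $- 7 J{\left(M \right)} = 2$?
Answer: $- \frac{289900304}{2161} \approx -1.3415 \cdot 10^{5}$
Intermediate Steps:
$J{\left(M \right)} = - \frac{2}{7}$ ($J{\left(M \right)} = \left(- \frac{1}{7}\right) 2 = - \frac{2}{7}$)
$k{\left(S \right)} = - \frac{2}{7}$
$q{\left(G,p \right)} = \frac{7}{2161}$ ($q{\left(G,p \right)} = \frac{1}{309 - \frac{2}{7}} = \frac{1}{\frac{2161}{7}} = \frac{7}{2161}$)
$\left(q{\left(-526,-371 \right)} - 256498\right) + 122347 = \left(\frac{7}{2161} - 256498\right) + 122347 = - \frac{554292171}{2161} + 122347 = - \frac{289900304}{2161}$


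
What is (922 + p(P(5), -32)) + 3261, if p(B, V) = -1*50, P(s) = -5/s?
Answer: 4133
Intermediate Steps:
p(B, V) = -50
(922 + p(P(5), -32)) + 3261 = (922 - 50) + 3261 = 872 + 3261 = 4133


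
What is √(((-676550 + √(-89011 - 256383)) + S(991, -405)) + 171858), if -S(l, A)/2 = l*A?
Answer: √(298018 + I*√345394) ≈ 545.91 + 0.538*I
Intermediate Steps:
S(l, A) = -2*A*l (S(l, A) = -2*l*A = -2*A*l)
√(((-676550 + √(-89011 - 256383)) + S(991, -405)) + 171858) = √(((-676550 + √(-89011 - 256383)) - 2*(-405)*991) + 171858) = √(((-676550 + √(-345394)) + 802710) + 171858) = √(((-676550 + I*√345394) + 802710) + 171858) = √((126160 + I*√345394) + 171858) = √(298018 + I*√345394)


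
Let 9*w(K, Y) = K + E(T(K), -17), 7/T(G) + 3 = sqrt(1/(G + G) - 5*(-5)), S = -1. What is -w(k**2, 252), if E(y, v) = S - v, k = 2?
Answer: -20/9 ≈ -2.2222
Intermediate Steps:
T(G) = 7/(-3 + sqrt(25 + 1/(2*G))) (T(G) = 7/(-3 + sqrt(1/(G + G) - 5*(-5))) = 7/(-3 + sqrt(1/(2*G) + 25)) = 7/(-3 + sqrt(25 + 1/(2*G))))
E(y, v) = -1 - v
w(K, Y) = 16/9 + K/9 (w(K, Y) = (K + (-1 - 1*(-17)))/9 = (K + (-1 + 17))/9 = (K + 16)/9 = (16 + K)/9 = 16/9 + K/9)
-w(k**2, 252) = -(16/9 + (1/9)*2**2) = -(16/9 + (1/9)*4) = -(16/9 + 4/9) = -1*20/9 = -20/9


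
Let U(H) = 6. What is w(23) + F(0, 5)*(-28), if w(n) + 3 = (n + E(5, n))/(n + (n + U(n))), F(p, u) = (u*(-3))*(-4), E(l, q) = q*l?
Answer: -43689/26 ≈ -1680.3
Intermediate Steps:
E(l, q) = l*q
F(p, u) = 12*u (F(p, u) = -3*u*(-4) = 12*u)
w(n) = -3 + 6*n/(6 + 2*n) (w(n) = -3 + (n + 5*n)/(n + (n + 6)) = -3 + (6*n)/(n + (6 + n)) = -3 + (6*n)/(6 + 2*n) = -3 + 6*n/(6 + 2*n))
w(23) + F(0, 5)*(-28) = -9/(3 + 23) + (12*5)*(-28) = -9/26 + 60*(-28) = -9*1/26 - 1680 = -9/26 - 1680 = -43689/26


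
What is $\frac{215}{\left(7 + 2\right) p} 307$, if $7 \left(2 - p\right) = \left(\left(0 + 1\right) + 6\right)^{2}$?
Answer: $- \frac{13201}{9} \approx -1466.8$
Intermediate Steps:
$p = -5$ ($p = 2 - \frac{\left(\left(0 + 1\right) + 6\right)^{2}}{7} = 2 - \frac{\left(1 + 6\right)^{2}}{7} = 2 - \frac{7^{2}}{7} = 2 - 7 = -5$)
$\frac{215}{\left(7 + 2\right) p} 307 = \frac{215}{\left(7 + 2\right) \left(-5\right)} 307 = \frac{215}{9 \left(-5\right)} 307 = \frac{215}{-45} \cdot 307 = 215 \left(- \frac{1}{45}\right) 307 = \left(- \frac{43}{9}\right) 307 = - \frac{13201}{9}$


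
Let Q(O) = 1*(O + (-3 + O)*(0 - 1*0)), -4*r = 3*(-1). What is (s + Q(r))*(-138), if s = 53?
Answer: -14835/2 ≈ -7417.5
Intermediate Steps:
r = 3/4 (r = -3*(-1)/4 = -1/4*(-3) = 3/4 ≈ 0.75000)
Q(O) = O (Q(O) = 1*(O + (-3 + O)*(0 + 0)) = 1*(O + (-3 + O)*0) = 1*(O + 0) = 1*O = O)
(s + Q(r))*(-138) = (53 + 3/4)*(-138) = (215/4)*(-138) = -14835/2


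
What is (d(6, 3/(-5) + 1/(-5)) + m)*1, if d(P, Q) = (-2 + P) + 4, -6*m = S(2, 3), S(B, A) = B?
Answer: 23/3 ≈ 7.6667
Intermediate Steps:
m = -⅓ (m = -⅙*2 = -⅓ ≈ -0.33333)
d(P, Q) = 2 + P
(d(6, 3/(-5) + 1/(-5)) + m)*1 = ((2 + 6) - ⅓)*1 = (8 - ⅓)*1 = (23/3)*1 = 23/3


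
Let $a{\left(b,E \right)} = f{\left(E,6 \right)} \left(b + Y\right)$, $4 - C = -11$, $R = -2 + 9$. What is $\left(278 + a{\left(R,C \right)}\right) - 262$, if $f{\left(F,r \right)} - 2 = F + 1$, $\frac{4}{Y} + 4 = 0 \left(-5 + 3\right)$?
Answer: $124$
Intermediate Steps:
$R = 7$
$C = 15$ ($C = 4 - -11 = 4 + 11 = 15$)
$Y = -1$ ($Y = \frac{4}{-4 + 0 \left(-5 + 3\right)} = \frac{4}{-4 + 0 \left(-2\right)} = \frac{4}{-4 + 0} = \frac{4}{-4} = 4 \left(- \frac{1}{4}\right) = -1$)
$f{\left(F,r \right)} = 3 + F$ ($f{\left(F,r \right)} = 2 + \left(F + 1\right) = 2 + \left(1 + F\right) = 3 + F$)
$a{\left(b,E \right)} = \left(-1 + b\right) \left(3 + E\right)$ ($a{\left(b,E \right)} = \left(3 + E\right) \left(b - 1\right) = \left(3 + E\right) \left(-1 + b\right) = \left(-1 + b\right) \left(3 + E\right)$)
$\left(278 + a{\left(R,C \right)}\right) - 262 = \left(278 + \left(-1 + 7\right) \left(3 + 15\right)\right) - 262 = \left(278 + 6 \cdot 18\right) - 262 = \left(278 + 108\right) - 262 = 386 - 262 = 124$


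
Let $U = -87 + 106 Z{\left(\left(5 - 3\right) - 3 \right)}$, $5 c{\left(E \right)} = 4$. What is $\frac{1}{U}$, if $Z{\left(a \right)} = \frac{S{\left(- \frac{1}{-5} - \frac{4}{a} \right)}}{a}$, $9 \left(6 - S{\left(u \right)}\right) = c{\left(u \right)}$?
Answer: $- \frac{45}{32111} \approx -0.0014014$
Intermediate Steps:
$c{\left(E \right)} = \frac{4}{5}$ ($c{\left(E \right)} = \frac{1}{5} \cdot 4 = \frac{4}{5}$)
$S{\left(u \right)} = \frac{266}{45}$ ($S{\left(u \right)} = 6 - \frac{4}{45} = \frac{266}{45}$)
$Z{\left(a \right)} = \frac{266}{45 a}$
$U = - \frac{32111}{45}$ ($U = -87 + 106 \frac{266}{45 \left(\left(5 - 3\right) - 3\right)} = -87 + 106 \frac{266}{45 \left(2 - 3\right)} = -87 + 106 \frac{266}{45 \left(-1\right)} = -87 + 106 \cdot \frac{266}{45} \left(-1\right) = -87 + 106 \left(- \frac{266}{45}\right) = -87 - \frac{28196}{45} = - \frac{32111}{45} \approx -713.58$)
$\frac{1}{U} = \frac{1}{- \frac{32111}{45}} = - \frac{45}{32111}$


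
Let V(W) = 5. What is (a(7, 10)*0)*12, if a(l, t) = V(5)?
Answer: 0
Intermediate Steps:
a(l, t) = 5
(a(7, 10)*0)*12 = (5*0)*12 = 0*12 = 0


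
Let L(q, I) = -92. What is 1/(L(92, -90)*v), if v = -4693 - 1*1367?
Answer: 1/557520 ≈ 1.7937e-6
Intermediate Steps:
v = -6060 (v = -4693 - 1367 = -6060)
1/(L(92, -90)*v) = 1/(-92*(-6060)) = -1/92*(-1/6060) = 1/557520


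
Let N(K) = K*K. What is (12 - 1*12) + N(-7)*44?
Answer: 2156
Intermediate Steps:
N(K) = K²
(12 - 1*12) + N(-7)*44 = (12 - 1*12) + (-7)²*44 = (12 - 12) + 49*44 = 0 + 2156 = 2156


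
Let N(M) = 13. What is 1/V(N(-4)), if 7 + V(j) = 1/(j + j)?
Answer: -26/181 ≈ -0.14365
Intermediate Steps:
V(j) = -7 + 1/(2*j) (V(j) = -7 + 1/(j + j) = -7 + 1/(2*j))
1/V(N(-4)) = 1/(-7 + (½)/13) = 1/(-7 + (½)*(1/13)) = 1/(-7 + 1/26) = 1/(-181/26) = -26/181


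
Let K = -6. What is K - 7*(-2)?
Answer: 8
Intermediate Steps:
K - 7*(-2) = -6 - 7*(-2) = -6 + 14 = 8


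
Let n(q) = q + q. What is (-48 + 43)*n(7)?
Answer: -70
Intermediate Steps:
n(q) = 2*q
(-48 + 43)*n(7) = (-48 + 43)*(2*7) = -5*14 = -70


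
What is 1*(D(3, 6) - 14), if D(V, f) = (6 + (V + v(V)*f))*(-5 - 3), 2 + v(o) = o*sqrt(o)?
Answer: 10 - 144*sqrt(3) ≈ -239.42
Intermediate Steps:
v(o) = -2 + o**(3/2) (v(o) = -2 + o*sqrt(o) = -2 + o**(3/2))
D(V, f) = -48 - 8*V - 8*f*(-2 + V**(3/2)) (D(V, f) = (6 + (V + (-2 + V**(3/2))*f))*(-5 - 3) = (6 + (V + f*(-2 + V**(3/2))))*(-8) = (6 + V + f*(-2 + V**(3/2)))*(-8) = -48 - 8*V - 8*f*(-2 + V**(3/2)))
1*(D(3, 6) - 14) = 1*((-48 - 8*3 - 8*6*(-2 + 3**(3/2))) - 14) = 1*((-48 - 24 - 8*6*(-2 + 3*sqrt(3))) - 14) = 1*((-48 - 24 + (96 - 144*sqrt(3))) - 14) = 1*((24 - 144*sqrt(3)) - 14) = 1*(10 - 144*sqrt(3)) = 10 - 144*sqrt(3)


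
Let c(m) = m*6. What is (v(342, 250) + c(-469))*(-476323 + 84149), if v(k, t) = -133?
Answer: 1155736778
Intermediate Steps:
c(m) = 6*m
(v(342, 250) + c(-469))*(-476323 + 84149) = (-133 + 6*(-469))*(-476323 + 84149) = (-133 - 2814)*(-392174) = -2947*(-392174) = 1155736778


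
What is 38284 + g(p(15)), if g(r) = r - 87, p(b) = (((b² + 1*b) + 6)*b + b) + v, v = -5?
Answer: 41897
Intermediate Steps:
p(b) = -5 + b + b*(6 + b + b²) (p(b) = (((b² + 1*b) + 6)*b + b) - 5 = (((b² + b) + 6)*b + b) - 5 = (((b + b²) + 6)*b + b) - 5 = ((6 + b + b²)*b + b) - 5 = (b*(6 + b + b²) + b) - 5 = (b + b*(6 + b + b²)) - 5 = -5 + b + b*(6 + b + b²))
g(r) = -87 + r
38284 + g(p(15)) = 38284 + (-87 + (-5 + 15² + 15³ + 7*15)) = 38284 + (-87 + (-5 + 225 + 3375 + 105)) = 38284 + (-87 + 3700) = 38284 + 3613 = 41897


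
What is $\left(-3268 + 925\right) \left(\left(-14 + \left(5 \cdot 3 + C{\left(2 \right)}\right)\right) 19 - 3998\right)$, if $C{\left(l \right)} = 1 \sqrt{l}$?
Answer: $9322797 - 44517 \sqrt{2} \approx 9.2598 \cdot 10^{6}$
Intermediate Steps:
$C{\left(l \right)} = \sqrt{l}$
$\left(-3268 + 925\right) \left(\left(-14 + \left(5 \cdot 3 + C{\left(2 \right)}\right)\right) 19 - 3998\right) = \left(-3268 + 925\right) \left(\left(-14 + \left(5 \cdot 3 + \sqrt{2}\right)\right) 19 - 3998\right) = - 2343 \left(\left(-14 + \left(15 + \sqrt{2}\right)\right) 19 - 3998\right) = - 2343 \left(\left(1 + \sqrt{2}\right) 19 - 3998\right) = - 2343 \left(\left(19 + 19 \sqrt{2}\right) - 3998\right) = - 2343 \left(-3979 + 19 \sqrt{2}\right) = 9322797 - 44517 \sqrt{2}$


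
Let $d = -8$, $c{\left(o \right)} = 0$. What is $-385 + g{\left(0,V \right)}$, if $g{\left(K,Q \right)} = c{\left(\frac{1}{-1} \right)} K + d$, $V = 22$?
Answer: $-393$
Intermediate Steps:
$g{\left(K,Q \right)} = -8$ ($g{\left(K,Q \right)} = 0 K - 8 = 0 - 8 = -8$)
$-385 + g{\left(0,V \right)} = -385 - 8 = -393$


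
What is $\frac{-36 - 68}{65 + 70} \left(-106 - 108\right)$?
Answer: $\frac{22256}{135} \approx 164.86$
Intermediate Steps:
$\frac{-36 - 68}{65 + 70} \left(-106 - 108\right) = - \frac{104}{135} \left(-214\right) = \left(-104\right) \frac{1}{135} \left(-214\right) = \left(- \frac{104}{135}\right) \left(-214\right) = \frac{22256}{135}$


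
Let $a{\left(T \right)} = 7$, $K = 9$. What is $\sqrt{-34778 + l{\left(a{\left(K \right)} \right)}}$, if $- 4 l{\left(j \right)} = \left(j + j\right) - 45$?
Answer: $\frac{i \sqrt{139081}}{2} \approx 186.47 i$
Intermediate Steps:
$l{\left(j \right)} = \frac{45}{4} - \frac{j}{2}$ ($l{\left(j \right)} = - \frac{\left(j + j\right) - 45}{4} = - \frac{2 j - 45}{4} = - \frac{-45 + 2 j}{4} = \frac{45}{4} - \frac{j}{2}$)
$\sqrt{-34778 + l{\left(a{\left(K \right)} \right)}} = \sqrt{-34778 + \left(\frac{45}{4} - \frac{7}{2}\right)} = \sqrt{-34778 + \frac{31}{4}} = \sqrt{- \frac{139081}{4}} = \frac{i \sqrt{139081}}{2}$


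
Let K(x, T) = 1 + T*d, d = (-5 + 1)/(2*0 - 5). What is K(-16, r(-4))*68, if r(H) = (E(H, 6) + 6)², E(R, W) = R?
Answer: 1428/5 ≈ 285.60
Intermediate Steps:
d = ⅘ (d = -4/(0 - 5) = -4/(-5) = -4*(-⅕) = ⅘ ≈ 0.80000)
r(H) = (6 + H)² (r(H) = (H + 6)² = (6 + H)²)
K(x, T) = 1 + 4*T/5 (K(x, T) = 1 + T*(⅘) = 1 + 4*T/5)
K(-16, r(-4))*68 = (1 + 4*(6 - 4)²/5)*68 = (1 + (⅘)*2²)*68 = (1 + (⅘)*4)*68 = (1 + 16/5)*68 = (21/5)*68 = 1428/5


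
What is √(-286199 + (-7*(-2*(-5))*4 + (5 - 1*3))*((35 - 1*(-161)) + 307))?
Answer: 3*I*√47337 ≈ 652.71*I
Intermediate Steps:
√(-286199 + (-7*(-2*(-5))*4 + (5 - 1*3))*((35 - 1*(-161)) + 307)) = √(-286199 + (-70*4 + (5 - 3))*((35 + 161) + 307)) = √(-286199 + (-7*40 + 2)*(196 + 307)) = √(-286199 + (-280 + 2)*503) = √(-286199 - 278*503) = √(-286199 - 139834) = √(-426033) = 3*I*√47337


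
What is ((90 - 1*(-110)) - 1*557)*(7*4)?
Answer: -9996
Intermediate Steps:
((90 - 1*(-110)) - 1*557)*(7*4) = ((90 + 110) - 557)*28 = (200 - 557)*28 = -357*28 = -9996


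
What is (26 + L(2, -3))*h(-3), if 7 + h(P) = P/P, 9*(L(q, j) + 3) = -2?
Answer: -410/3 ≈ -136.67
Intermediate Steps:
L(q, j) = -29/9 (L(q, j) = -3 + (⅑)*(-2) = -3 - 2/9 = -29/9)
h(P) = -6 (h(P) = -7 + P/P = -7 + 1 = -6)
(26 + L(2, -3))*h(-3) = (26 - 29/9)*(-6) = (205/9)*(-6) = -410/3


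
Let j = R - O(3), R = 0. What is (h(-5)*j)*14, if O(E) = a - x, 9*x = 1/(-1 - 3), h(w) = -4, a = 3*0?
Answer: 14/9 ≈ 1.5556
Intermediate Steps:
a = 0
x = -1/36 (x = 1/(9*(-1 - 3)) = (⅑)/(-4) = (⅑)*(-¼) = -1/36 ≈ -0.027778)
O(E) = 1/36 (O(E) = 0 - 1*(-1/36) = 0 + 1/36 = 1/36)
j = -1/36 (j = 0 - 1*1/36 = 0 - 1/36 = -1/36 ≈ -0.027778)
(h(-5)*j)*14 = -4*(-1/36)*14 = (⅑)*14 = 14/9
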